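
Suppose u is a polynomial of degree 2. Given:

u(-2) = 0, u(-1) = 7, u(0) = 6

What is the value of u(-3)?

Write u(m) = am² + bm + c; the 3 given values yield a linear system in the 3 coefficients.
Solving, u(m) = -4m² - 5m + 6.
Then u(-3) = -15.

-15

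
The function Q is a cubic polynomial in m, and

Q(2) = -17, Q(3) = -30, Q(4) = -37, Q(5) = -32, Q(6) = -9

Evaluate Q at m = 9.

228

Write Q(m) = am³ + bm² + cm + d; the 5 given values yield a linear system in the 4 coefficients.
Solving, Q(m) = m³ - 6m² - 2m + 3.
Then Q(9) = 228.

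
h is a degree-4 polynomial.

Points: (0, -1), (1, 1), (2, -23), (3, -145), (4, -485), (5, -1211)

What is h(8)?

First differences: 2, -24, -122, -340, -726. Second differences: -26, -98, -218, -386. Third differences: -72, -120, -168. Fourth differences: -48, -48.
Level-4 differences are constant, so h has degree 4.
Fitting a degree-4 polynomial gives h(n) = -2n^4 + n² + 3n - 1.
Then h(8) = -8105.

-8105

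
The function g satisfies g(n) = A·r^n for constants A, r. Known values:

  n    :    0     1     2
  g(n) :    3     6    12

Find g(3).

24

Consecutive ratio: 6/3 = 2, and 12/6 = 2, so r = 2.
Then A·2^0 = 3 gives A = 3, and g(n) = 3·2^n.
g(3) = 3·2^3 = 24.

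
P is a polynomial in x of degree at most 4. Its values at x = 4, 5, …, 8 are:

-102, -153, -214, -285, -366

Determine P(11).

First differences: -51, -61, -71, -81. Second differences: -10, -10, -10.
Level-2 differences are constant, so P has degree 2.
Fitting a degree-2 polynomial gives P(x) = -5x² - 6x + 2.
Then P(11) = -669.

-669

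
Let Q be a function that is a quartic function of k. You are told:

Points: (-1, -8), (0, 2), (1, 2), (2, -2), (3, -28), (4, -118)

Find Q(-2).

-58

Write Q(k) = ak^4 + bk³ + ck² + dk + e; the 6 given values yield a linear system in the 5 coefficients.
Solving, Q(k) = -k^4 + 3k³ - 4k² + 2k + 2.
Then Q(-2) = -58.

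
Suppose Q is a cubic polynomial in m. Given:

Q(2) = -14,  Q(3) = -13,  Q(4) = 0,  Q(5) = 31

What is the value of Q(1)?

Write Q(m) = am³ + bm² + cm + d; the 4 given values yield a linear system in the 4 coefficients.
Solving, Q(m) = m³ - 3m² - 3m - 4.
Then Q(1) = -9.

-9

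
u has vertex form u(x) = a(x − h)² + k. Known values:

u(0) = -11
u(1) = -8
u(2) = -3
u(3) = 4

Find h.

-1

First differences 3, 5, 7; second difference 2 = 2a, so a = 1.
Expanding, the x-coefficient is −2ah = -2h; matching it to the data gives h = -1, and then k = -12.
So u(x) = 1(x + 1)² − 12.
Hence h = -1.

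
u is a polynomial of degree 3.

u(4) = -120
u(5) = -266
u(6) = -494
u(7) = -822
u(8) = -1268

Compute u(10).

-2586

First differences: -146, -228, -328, -446. Second differences: -82, -100, -118. Third differences: -18, -18.
Level-3 differences are constant, so u has degree 3.
Fitting a degree-3 polynomial gives u(k) = -3k³ + 4k² + k + 4.
Then u(10) = -2586.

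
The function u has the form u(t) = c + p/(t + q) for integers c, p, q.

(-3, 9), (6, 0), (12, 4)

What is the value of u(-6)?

8

(u(t) − c)(t + q) = p for each data point; the three points give a linear system in c and q, then p follows.
Solving: c = 6, q = -3, p = -18, so u(t) = 6 − 18/(t − 3).
Then u(-6) = 6 − 18/(-9) = 8.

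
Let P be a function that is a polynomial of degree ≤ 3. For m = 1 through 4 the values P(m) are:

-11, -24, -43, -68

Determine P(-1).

Write P(m) = am³ + bm² + cm + d; the 4 given values yield a linear system in the 4 coefficients.
Solving, the leading coefficient vanishes, and P(m) = -3m² - 4m - 4.
Then P(-1) = -3.

-3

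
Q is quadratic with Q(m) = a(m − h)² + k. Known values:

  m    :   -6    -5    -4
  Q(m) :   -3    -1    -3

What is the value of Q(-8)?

First differences 2, -2; second difference -4 = 2a, so a = -2.
Expanding, the m-coefficient is −2ah = 4h; matching it to the data gives h = -5, and then k = -1.
So Q(m) = -2(m + 5)² − 1.
Q(-8) = -2·(-3)² − 1 = -19.

-19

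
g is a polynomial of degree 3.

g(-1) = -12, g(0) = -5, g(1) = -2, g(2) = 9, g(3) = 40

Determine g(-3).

-86

First differences: 7, 3, 11, 31. Second differences: -4, 8, 20. Third differences: 12, 12.
Level-3 differences are constant, so g has degree 3.
Fitting a degree-3 polynomial gives g(m) = 2m³ - 2m² + 3m - 5.
Then g(-3) = -86.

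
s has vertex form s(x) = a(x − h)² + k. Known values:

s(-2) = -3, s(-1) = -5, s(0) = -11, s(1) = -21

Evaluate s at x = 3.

-53

First differences -2, -6, -10; second difference -4 = 2a, so a = -2.
Expanding, the x-coefficient is −2ah = 4h; matching it to the data gives h = -2, and then k = -3.
So s(x) = -2(x + 2)² − 3.
s(3) = -2·5² − 3 = -53.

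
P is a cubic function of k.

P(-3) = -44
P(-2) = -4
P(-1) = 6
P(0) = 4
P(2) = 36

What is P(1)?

8

Write P(k) = ak³ + bk² + ck + d; the 5 given values yield a linear system in the 4 coefficients.
Solving, P(k) = 3k³ + 3k² - 2k + 4.
Then P(1) = 8.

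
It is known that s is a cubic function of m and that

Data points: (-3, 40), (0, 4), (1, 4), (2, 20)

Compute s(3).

Write s(m) = am³ + bm² + cm + d; the 4 given values yield a linear system in the 4 coefficients.
Solving, s(m) = m³ + 5m² - 6m + 4.
Then s(3) = 58.

58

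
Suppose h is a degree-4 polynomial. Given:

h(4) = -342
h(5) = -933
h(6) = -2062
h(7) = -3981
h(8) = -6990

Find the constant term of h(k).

Write h(k) = ak^4 + bk³ + ck² + dk + e; the 5 given values yield a linear system in the 5 coefficients.
Solving, h(k) = -2k^4 + 2k³ + 3k² - 2k + 2.
The constant term is h(0) = 2.

2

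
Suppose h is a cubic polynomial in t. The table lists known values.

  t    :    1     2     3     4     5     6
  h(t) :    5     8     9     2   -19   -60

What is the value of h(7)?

First differences: 3, 1, -7, -21, -41. Second differences: -2, -8, -14, -20. Third differences: -6, -6, -6.
Level-3 differences are constant, so h has degree 3.
Fitting a degree-3 polynomial gives h(t) = -t³ + 5t² - 5t + 6.
Then h(7) = -127.

-127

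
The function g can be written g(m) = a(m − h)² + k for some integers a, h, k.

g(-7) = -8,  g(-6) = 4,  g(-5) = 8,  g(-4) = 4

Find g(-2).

-28

First differences 12, 4, -4; second difference -8 = 2a, so a = -4.
Expanding, the m-coefficient is −2ah = 8h; matching it to the data gives h = -5, and then k = 8.
So g(m) = -4(m + 5)² + 8.
g(-2) = -4·3² + 8 = -28.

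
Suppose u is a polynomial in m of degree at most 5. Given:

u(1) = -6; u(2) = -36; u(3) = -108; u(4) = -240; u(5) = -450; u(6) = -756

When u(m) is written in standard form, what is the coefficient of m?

Write u(m) = am^5 + bm^4 + cm³ + dm² + em + p; the 6 given values yield a linear system in the 6 coefficients.
Solving, the top 2 coefficients vanish, and u(m) = -3m³ - 3m².
The coefficient of m is 0.

0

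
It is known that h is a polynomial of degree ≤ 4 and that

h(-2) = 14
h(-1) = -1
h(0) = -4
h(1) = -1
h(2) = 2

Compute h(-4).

104

Write h(t) = at^4 + bt³ + ct² + dt + e; the 5 given values yield a linear system in the 5 coefficients.
Solving, the leading coefficient vanishes, and h(t) = -t³ + 3t² + t - 4.
Then h(-4) = 104.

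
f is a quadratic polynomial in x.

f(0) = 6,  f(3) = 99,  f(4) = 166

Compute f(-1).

11

Write f(x) = ax² + bx + c; the 3 given values yield a linear system in the 3 coefficients.
Solving, f(x) = 9x² + 4x + 6.
Then f(-1) = 11.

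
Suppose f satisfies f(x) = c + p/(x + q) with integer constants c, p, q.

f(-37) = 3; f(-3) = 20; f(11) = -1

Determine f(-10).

6

(f(x) − c)(x + q) = p for each data point; the three points give a linear system in c and q, then p follows.
Solving: c = 2, q = 1, p = -36, so f(x) = 2 − 36/(x + 1).
Then f(-10) = 2 − 36/(-9) = 6.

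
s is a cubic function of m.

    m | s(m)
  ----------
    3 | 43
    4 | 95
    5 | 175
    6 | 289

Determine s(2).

Write s(m) = am³ + bm² + cm + d; the 4 given values yield a linear system in the 4 coefficients.
Solving, s(m) = m³ + 2m² + m - 5.
Then s(2) = 13.

13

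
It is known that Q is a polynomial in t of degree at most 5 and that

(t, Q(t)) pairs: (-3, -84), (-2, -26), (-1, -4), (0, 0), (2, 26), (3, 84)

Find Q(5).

380

Write Q(t) = at^5 + bt^4 + ct³ + dt² + et + p; the 6 given values yield a linear system in the 6 coefficients.
Solving, the top 2 coefficients vanish, and Q(t) = 3t³ + t.
Then Q(5) = 380.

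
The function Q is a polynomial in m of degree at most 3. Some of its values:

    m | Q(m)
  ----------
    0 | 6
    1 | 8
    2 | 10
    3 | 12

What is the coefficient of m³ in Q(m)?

First differences: 2, 2, 2.
Level-1 differences are constant, so Q has degree 1.
Fitting a degree-1 polynomial gives Q(m) = 2m + 6.
The coefficient of m³ is 0.

0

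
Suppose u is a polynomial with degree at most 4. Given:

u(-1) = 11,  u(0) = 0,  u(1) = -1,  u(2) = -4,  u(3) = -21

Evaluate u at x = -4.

First differences: -11, -1, -3, -17. Second differences: 10, -2, -14. Third differences: -12, -12.
Level-3 differences are constant, so u has degree 3.
Fitting a degree-3 polynomial gives u(x) = -2x³ + 5x² - 4x.
Then u(-4) = 224.

224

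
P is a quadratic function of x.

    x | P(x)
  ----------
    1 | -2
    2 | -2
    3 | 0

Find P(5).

Write P(x) = ax² + bx + c; the 3 given values yield a linear system in the 3 coefficients.
Solving, P(x) = x² - 3x.
Then P(5) = 10.

10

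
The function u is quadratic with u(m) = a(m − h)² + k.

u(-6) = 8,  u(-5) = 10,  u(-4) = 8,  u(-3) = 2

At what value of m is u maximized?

-5

First differences 2, -2, -6; second difference -4 = 2a, so a = -2.
Expanding, the m-coefficient is −2ah = 4h; matching it to the data gives h = -5, and then k = 10.
So u(m) = -2(m + 5)² + 10.
Hence h = -5.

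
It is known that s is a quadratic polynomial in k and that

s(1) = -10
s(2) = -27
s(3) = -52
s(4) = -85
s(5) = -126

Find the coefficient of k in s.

Write s(k) = ak² + bk + c; the 5 given values yield a linear system in the 3 coefficients.
Solving, s(k) = -4k² - 5k - 1.
The coefficient of k is -5.

-5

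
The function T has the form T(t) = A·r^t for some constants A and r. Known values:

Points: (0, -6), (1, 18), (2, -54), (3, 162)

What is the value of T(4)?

-486

Consecutive ratio: 18/(-6) = -3, and -54/18 = -3, so r = -3.
Then A·(-3)^0 = -6 gives A = -6, and T(t) = -6·(-3)^t.
T(4) = -6·(-3)^4 = -486.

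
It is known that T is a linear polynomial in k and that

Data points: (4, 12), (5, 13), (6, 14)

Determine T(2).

First differences: 1, 1.
Level-1 differences are constant, so T has degree 1.
Fitting a degree-1 polynomial gives T(k) = k + 8.
Then T(2) = 10.

10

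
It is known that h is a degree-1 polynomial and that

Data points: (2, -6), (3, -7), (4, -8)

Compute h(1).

-5

Write h(k) = ak + b; the 3 given values yield a linear system in the 2 coefficients.
Solving, h(k) = -k - 4.
Then h(1) = -5.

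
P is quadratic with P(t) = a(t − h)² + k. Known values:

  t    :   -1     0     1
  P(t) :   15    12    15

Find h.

0

First differences -3, 3; second difference 6 = 2a, so a = 3.
Expanding, the t-coefficient is −2ah = -6h; matching it to the data gives h = 0, and then k = 12.
So P(t) = 3(t + 0)² + 12.
Hence h = 0.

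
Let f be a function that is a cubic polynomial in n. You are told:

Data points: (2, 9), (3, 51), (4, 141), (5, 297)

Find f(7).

Write f(n) = an³ + bn² + cn + d; the 4 given values yield a linear system in the 4 coefficients.
Solving, f(n) = 3n³ - 3n² - 3.
Then f(7) = 879.

879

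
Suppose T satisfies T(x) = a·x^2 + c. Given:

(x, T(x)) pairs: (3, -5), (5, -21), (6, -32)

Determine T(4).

From T(3) = -5 and T(5) = -21: 9a + c = -5 and 25a + c = -21.
Subtracting: 16a = -16, so a = -1; then c = -5 − (-1)·9 = 4.
So T(x) = -1x² + 4, and T(4) = -12.

-12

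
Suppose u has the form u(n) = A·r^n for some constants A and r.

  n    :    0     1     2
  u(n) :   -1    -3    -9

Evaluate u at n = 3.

-27

Consecutive ratio: -3/(-1) = 3, and -9/(-3) = 3, so r = 3.
Then A·3^0 = -1 gives A = -1, and u(n) = -1·3^n.
u(3) = -1·3^3 = -27.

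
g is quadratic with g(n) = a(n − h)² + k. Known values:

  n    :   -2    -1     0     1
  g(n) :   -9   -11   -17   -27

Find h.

-2

First differences -2, -6, -10; second difference -4 = 2a, so a = -2.
Expanding, the n-coefficient is −2ah = 4h; matching it to the data gives h = -2, and then k = -9.
So g(n) = -2(n + 2)² − 9.
Hence h = -2.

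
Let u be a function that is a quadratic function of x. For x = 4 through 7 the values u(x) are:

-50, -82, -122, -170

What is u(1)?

First differences: -32, -40, -48. Second differences: -8, -8.
Level-2 differences are constant, so u has degree 2.
Fitting a degree-2 polynomial gives u(x) = -4x² + 4x - 2.
Then u(1) = -2.

-2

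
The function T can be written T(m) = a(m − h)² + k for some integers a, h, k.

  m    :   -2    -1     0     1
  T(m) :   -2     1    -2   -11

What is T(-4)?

First differences 3, -3, -9; second difference -6 = 2a, so a = -3.
Expanding, the m-coefficient is −2ah = 6h; matching it to the data gives h = -1, and then k = 1.
So T(m) = -3(m + 1)² + 1.
T(-4) = -3·(-3)² + 1 = -26.

-26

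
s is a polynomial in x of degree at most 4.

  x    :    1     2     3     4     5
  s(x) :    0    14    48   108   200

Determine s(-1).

Write s(x) = ax^4 + bx³ + cx² + dx + e; the 5 given values yield a linear system in the 5 coefficients.
Solving, the leading coefficient vanishes, and s(x) = x³ + 4x² - 5x.
Then s(-1) = 8.

8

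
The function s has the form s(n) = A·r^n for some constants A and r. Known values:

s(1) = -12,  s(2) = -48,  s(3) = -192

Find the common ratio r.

Consecutive ratio: -48/(-12) = 4, and -192/(-48) = 4, so r = 4.
Then A·4^1 = -12 gives A = -3, and s(n) = -3·4^n.

4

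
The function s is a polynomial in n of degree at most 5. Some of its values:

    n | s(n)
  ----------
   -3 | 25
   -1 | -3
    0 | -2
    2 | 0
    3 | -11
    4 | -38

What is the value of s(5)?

-87

Write s(n) = an^5 + bn^4 + cn³ + dn² + en + p; the 6 given values yield a linear system in the 6 coefficients.
Solving, the top 2 coefficients vanish, and s(n) = -n³ + n² + 3n - 2.
Then s(5) = -87.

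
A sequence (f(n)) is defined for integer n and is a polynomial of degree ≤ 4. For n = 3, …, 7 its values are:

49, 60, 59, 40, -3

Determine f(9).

First differences: 11, -1, -19, -43. Second differences: -12, -18, -24. Third differences: -6, -6.
Level-3 differences are constant, so f has degree 3.
Fitting a degree-3 polynomial gives f(n) = -n³ + 6n² + 6n + 4.
Then f(9) = -185.

-185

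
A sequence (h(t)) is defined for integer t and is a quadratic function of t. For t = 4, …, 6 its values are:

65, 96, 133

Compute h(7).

Write h(t) = at² + bt + c; the 3 given values yield a linear system in the 3 coefficients.
Solving, h(t) = 3t² + 4t + 1.
Then h(7) = 176.

176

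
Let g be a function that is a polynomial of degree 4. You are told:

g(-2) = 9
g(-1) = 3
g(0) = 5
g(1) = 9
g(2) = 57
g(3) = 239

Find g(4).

Write g(x) = ax^4 + bx³ + cx² + dx + e; the 6 given values yield a linear system in the 5 coefficients.
Solving, g(x) = 2x^4 + 3x³ - x² + 5.
Then g(4) = 693.

693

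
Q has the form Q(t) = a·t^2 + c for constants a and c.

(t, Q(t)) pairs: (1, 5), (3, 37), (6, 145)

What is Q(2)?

17

From Q(1) = 5 and Q(3) = 37: 1a + c = 5 and 9a + c = 37.
Subtracting: 8a = 32, so a = 4; then c = 5 − 4·1 = 1.
So Q(t) = 4t² + 1, and Q(2) = 17.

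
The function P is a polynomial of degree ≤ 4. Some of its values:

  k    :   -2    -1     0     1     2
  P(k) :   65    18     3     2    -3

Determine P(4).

First differences: -47, -15, -1, -5. Second differences: 32, 14, -4. Third differences: -18, -18.
Level-3 differences are constant, so P has degree 3.
Fitting a degree-3 polynomial gives P(k) = -3k³ + 7k² - 5k + 3.
Then P(4) = -97.

-97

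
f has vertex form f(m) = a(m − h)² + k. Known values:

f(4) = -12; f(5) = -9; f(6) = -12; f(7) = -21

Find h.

First differences 3, -3, -9; second difference -6 = 2a, so a = -3.
Expanding, the m-coefficient is −2ah = 6h; matching it to the data gives h = 5, and then k = -9.
So f(m) = -3(m − 5)² − 9.
Hence h = 5.

5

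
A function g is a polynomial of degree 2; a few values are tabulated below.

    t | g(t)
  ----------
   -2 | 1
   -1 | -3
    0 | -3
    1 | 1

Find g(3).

First differences: -4, 0, 4. Second differences: 4, 4.
Level-2 differences are constant, so g has degree 2.
Fitting a degree-2 polynomial gives g(t) = 2t² + 2t - 3.
Then g(3) = 21.

21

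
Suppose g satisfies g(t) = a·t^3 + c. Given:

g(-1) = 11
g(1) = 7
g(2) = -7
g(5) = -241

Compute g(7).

-677

From g(-1) = 11 and g(1) = 7: -1a + c = 11 and 1a + c = 7.
Subtracting: 2a = -4, so a = -2; then c = 11 − (-2)·(-1) = 9.
So g(t) = -2t³ + 9, and g(7) = -677.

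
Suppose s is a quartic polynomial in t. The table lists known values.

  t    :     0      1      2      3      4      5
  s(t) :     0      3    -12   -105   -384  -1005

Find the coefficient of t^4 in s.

-2

First differences: 3, -15, -93, -279, -621. Second differences: -18, -78, -186, -342. Third differences: -60, -108, -156. Fourth differences: -48, -48.
Level-4 differences are constant, so s has degree 4.
Fitting a degree-4 polynomial gives s(t) = -2t^4 + 2t³ - t² + 4t.
The coefficient of t^4 is -2.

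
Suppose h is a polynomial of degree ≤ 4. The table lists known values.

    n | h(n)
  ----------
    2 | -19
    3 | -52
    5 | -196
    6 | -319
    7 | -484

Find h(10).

-1291

Write h(n) = an^4 + bn³ + cn² + dn + e; the 5 given values yield a linear system in the 5 coefficients.
Solving, the leading coefficient vanishes, and h(n) = -n³ - 3n² + n - 1.
Then h(10) = -1291.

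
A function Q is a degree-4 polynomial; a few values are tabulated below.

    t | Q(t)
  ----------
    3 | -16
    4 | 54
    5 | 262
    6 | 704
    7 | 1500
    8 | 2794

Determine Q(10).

First differences: 70, 208, 442, 796, 1294. Second differences: 138, 234, 354, 498. Third differences: 96, 120, 144. Fourth differences: 24, 24.
Level-4 differences are constant, so Q has degree 4.
Fitting a degree-4 polynomial gives Q(t) = t^4 - 2t³ - 4t² - 3t + 2.
Then Q(10) = 7572.

7572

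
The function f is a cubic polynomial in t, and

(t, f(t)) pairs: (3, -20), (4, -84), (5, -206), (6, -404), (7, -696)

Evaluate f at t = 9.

-1634

First differences: -64, -122, -198, -292. Second differences: -58, -76, -94. Third differences: -18, -18.
Level-3 differences are constant, so f has degree 3.
Fitting a degree-3 polynomial gives f(t) = -3t³ + 7t² - 2t + 4.
Then f(9) = -1634.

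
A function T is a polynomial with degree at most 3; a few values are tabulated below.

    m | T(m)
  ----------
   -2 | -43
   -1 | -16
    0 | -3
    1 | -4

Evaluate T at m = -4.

-139

First differences: 27, 13, -1. Second differences: -14, -14.
Level-2 differences are constant, so T has degree 2.
Fitting a degree-2 polynomial gives T(m) = -7m² + 6m - 3.
Then T(-4) = -139.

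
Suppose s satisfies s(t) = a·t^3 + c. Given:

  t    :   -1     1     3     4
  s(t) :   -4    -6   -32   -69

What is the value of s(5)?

-130

From s(-1) = -4 and s(1) = -6: -1a + c = -4 and 1a + c = -6.
Subtracting: 2a = -2, so a = -1; then c = -4 − (-1)·(-1) = -5.
So s(t) = -1t³ − 5, and s(5) = -130.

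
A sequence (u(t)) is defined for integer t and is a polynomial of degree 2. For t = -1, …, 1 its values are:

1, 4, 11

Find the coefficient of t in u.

Write u(t) = at² + bt + c; the 3 given values yield a linear system in the 3 coefficients.
Solving, u(t) = 2t² + 5t + 4.
The coefficient of t is 5.

5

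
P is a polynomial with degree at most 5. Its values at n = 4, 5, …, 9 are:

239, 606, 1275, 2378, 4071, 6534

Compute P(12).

20703

First differences: 367, 669, 1103, 1693, 2463. Second differences: 302, 434, 590, 770. Third differences: 132, 156, 180. Fourth differences: 24, 24.
Level-4 differences are constant, so P has degree 4.
Fitting a degree-4 polynomial gives P(n) = n^4 - 2n - 9.
Then P(12) = 20703.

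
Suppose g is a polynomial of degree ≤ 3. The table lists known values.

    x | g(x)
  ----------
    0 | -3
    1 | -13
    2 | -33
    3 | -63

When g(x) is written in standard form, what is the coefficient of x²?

-5

First differences: -10, -20, -30. Second differences: -10, -10.
Level-2 differences are constant, so g has degree 2.
Fitting a degree-2 polynomial gives g(x) = -5x² - 5x - 3.
The coefficient of x² is -5.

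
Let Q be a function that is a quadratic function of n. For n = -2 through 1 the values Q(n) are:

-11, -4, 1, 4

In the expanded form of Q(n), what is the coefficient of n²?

-1

First differences: 7, 5, 3. Second differences: -2, -2.
Level-2 differences are constant, so Q has degree 2.
Fitting a degree-2 polynomial gives Q(n) = -n² + 4n + 1.
The coefficient of n² is -1.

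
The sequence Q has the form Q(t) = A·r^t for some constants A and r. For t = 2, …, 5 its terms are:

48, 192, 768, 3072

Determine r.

4

Consecutive ratio: 192/48 = 4, and 768/192 = 4, so r = 4.
Then A·4^2 = 48 gives A = 3, and Q(t) = 3·4^t.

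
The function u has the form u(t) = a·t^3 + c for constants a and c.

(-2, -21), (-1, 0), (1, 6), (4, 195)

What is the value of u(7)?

From u(-2) = -21 and u(-1) = 0: -8a + c = -21 and -1a + c = 0.
Subtracting: 7a = 21, so a = 3; then c = -21 − 3·(-8) = 3.
So u(t) = 3t³ + 3, and u(7) = 1032.

1032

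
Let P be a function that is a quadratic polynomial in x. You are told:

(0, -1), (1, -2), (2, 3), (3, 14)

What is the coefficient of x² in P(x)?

3

First differences: -1, 5, 11. Second differences: 6, 6.
Level-2 differences are constant, so P has degree 2.
Fitting a degree-2 polynomial gives P(x) = 3x² - 4x - 1.
The coefficient of x² is 3.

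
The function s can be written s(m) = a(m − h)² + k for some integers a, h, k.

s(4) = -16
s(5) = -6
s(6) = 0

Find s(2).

First differences 10, 6; second difference -4 = 2a, so a = -2.
Expanding, the m-coefficient is −2ah = 4h; matching it to the data gives h = 7, and then k = 2.
So s(m) = -2(m − 7)² + 2.
s(2) = -2·(-5)² + 2 = -48.

-48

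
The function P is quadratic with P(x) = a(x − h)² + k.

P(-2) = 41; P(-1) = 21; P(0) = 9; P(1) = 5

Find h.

1

First differences -20, -12, -4; second difference 8 = 2a, so a = 4.
Expanding, the x-coefficient is −2ah = -8h; matching it to the data gives h = 1, and then k = 5.
So P(x) = 4(x − 1)² + 5.
Hence h = 1.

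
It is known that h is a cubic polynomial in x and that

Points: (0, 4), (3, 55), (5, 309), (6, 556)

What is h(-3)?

Write h(x) = ax³ + bx² + cx + d; the 4 given values yield a linear system in the 4 coefficients.
Solving, h(x) = 3x³ - 2x² - 4x + 4.
Then h(-3) = -83.

-83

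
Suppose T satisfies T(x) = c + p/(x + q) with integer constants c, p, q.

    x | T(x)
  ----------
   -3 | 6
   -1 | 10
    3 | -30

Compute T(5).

-10

(T(x) − c)(x + q) = p for each data point; the three points give a linear system in c and q, then p follows.
Solving: c = 0, q = -2, p = -30, so T(x) = -30/(x − 2).
Then T(5) = 0 − 30/3 = -10.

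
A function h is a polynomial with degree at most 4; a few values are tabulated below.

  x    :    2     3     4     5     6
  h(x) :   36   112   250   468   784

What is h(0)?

First differences: 76, 138, 218, 316. Second differences: 62, 80, 98. Third differences: 18, 18.
Level-3 differences are constant, so h has degree 3.
Fitting a degree-3 polynomial gives h(x) = 3x³ + 4x² - x - 2.
The constant term is h(0) = -2.

-2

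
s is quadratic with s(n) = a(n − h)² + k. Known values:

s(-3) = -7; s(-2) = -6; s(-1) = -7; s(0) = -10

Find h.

First differences 1, -1, -3; second difference -2 = 2a, so a = -1.
Expanding, the n-coefficient is −2ah = 2h; matching it to the data gives h = -2, and then k = -6.
So s(n) = -1(n + 2)² − 6.
Hence h = -2.

-2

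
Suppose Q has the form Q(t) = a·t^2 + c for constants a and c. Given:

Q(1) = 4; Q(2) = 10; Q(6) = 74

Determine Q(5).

From Q(1) = 4 and Q(2) = 10: 1a + c = 4 and 4a + c = 10.
Subtracting: 3a = 6, so a = 2; then c = 4 − 2·1 = 2.
So Q(t) = 2t² + 2, and Q(5) = 52.

52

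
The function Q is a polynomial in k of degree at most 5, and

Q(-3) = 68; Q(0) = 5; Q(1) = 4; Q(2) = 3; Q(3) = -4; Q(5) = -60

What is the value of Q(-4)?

129

Write Q(k) = ak^5 + bk^4 + ck³ + dk² + ek + p; the 6 given values yield a linear system in the 6 coefficients.
Solving, the top 2 coefficients vanish, and Q(k) = -k³ + 3k² - 3k + 5.
Then Q(-4) = 129.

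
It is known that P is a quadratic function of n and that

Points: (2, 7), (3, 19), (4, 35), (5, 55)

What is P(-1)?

-5

Write P(n) = an² + bn + c; the 4 given values yield a linear system in the 3 coefficients.
Solving, P(n) = 2n² + 2n - 5.
Then P(-1) = -5.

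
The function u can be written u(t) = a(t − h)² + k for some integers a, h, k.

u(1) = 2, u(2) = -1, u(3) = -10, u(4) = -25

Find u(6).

First differences -3, -9, -15; second difference -6 = 2a, so a = -3.
Expanding, the t-coefficient is −2ah = 6h; matching it to the data gives h = 1, and then k = 2.
So u(t) = -3(t − 1)² + 2.
u(6) = -3·5² + 2 = -73.

-73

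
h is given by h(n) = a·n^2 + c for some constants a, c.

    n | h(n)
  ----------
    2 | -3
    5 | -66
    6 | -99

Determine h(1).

From h(2) = -3 and h(5) = -66: 4a + c = -3 and 25a + c = -66.
Subtracting: 21a = -63, so a = -3; then c = -3 − (-3)·4 = 9.
So h(n) = -3n² + 9, and h(1) = 6.

6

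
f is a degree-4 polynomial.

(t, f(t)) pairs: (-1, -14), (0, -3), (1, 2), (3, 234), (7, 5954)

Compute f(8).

Write f(t) = at^4 + bt³ + ct² + dt + e; the 5 given values yield a linear system in the 5 coefficients.
Solving, f(t) = 2t^4 + 4t³ - 5t² + 4t - 3.
Then f(8) = 9949.

9949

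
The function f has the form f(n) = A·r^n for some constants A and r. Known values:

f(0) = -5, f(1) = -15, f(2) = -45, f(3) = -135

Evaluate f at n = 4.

-405

Consecutive ratio: -15/(-5) = 3, and -45/(-15) = 3, so r = 3.
Then A·3^0 = -5 gives A = -5, and f(n) = -5·3^n.
f(4) = -5·3^4 = -405.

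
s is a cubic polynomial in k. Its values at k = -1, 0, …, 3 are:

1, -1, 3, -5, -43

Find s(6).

First differences: -2, 4, -8, -38. Second differences: 6, -12, -30. Third differences: -18, -18.
Level-3 differences are constant, so s has degree 3.
Fitting a degree-3 polynomial gives s(k) = -3k³ + 3k² + 4k - 1.
Then s(6) = -517.

-517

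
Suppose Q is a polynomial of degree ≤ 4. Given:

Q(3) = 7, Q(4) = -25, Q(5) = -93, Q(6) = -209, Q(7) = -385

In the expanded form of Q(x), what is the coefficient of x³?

-2

Write Q(x) = ax^4 + bx³ + cx² + dx + e; the 5 given values yield a linear system in the 5 coefficients.
Solving, the leading coefficient vanishes, and Q(x) = -2x³ + 6x² + 7.
The coefficient of x³ is -2.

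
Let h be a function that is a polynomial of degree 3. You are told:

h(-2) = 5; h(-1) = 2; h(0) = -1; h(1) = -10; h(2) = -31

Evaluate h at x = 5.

-226

First differences: -3, -3, -9, -21. Second differences: 0, -6, -12. Third differences: -6, -6.
Level-3 differences are constant, so h has degree 3.
Fitting a degree-3 polynomial gives h(x) = -x³ - 3x² - 5x - 1.
Then h(5) = -226.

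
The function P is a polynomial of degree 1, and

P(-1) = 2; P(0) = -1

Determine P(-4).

11

Write P(m) = am + b; the 2 given values yield a linear system in the 2 coefficients.
Solving, P(m) = -3m - 1.
Then P(-4) = 11.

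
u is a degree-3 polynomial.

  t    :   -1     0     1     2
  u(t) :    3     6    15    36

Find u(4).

138

Write u(t) = at³ + bt² + ct + d; the 4 given values yield a linear system in the 4 coefficients.
Solving, u(t) = t³ + 3t² + 5t + 6.
Then u(4) = 138.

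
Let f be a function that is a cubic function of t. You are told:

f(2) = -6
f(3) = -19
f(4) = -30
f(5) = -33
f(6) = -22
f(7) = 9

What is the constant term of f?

2

Write f(t) = at³ + bt² + ct + d; the 6 given values yield a linear system in the 4 coefficients.
Solving, f(t) = t³ - 8t² + 8t + 2.
The constant term is f(0) = 2.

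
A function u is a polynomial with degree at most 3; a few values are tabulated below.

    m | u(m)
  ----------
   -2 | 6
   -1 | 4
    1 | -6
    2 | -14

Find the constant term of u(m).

Write u(m) = am³ + bm² + cm + d; the 4 given values yield a linear system in the 4 coefficients.
Solving, the leading coefficient vanishes, and u(m) = -m² - 5m.
The constant term is u(0) = 0.

0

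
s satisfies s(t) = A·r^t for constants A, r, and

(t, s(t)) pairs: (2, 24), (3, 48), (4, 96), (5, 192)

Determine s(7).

Consecutive ratio: 48/24 = 2, and 96/48 = 2, so r = 2.
Then A·2^2 = 24 gives A = 6, and s(t) = 6·2^t.
s(7) = 6·2^7 = 768.

768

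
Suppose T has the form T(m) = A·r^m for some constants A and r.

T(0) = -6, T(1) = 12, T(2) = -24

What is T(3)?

48

Consecutive ratio: 12/(-6) = -2, and -24/12 = -2, so r = -2.
Then A·(-2)^0 = -6 gives A = -6, and T(m) = -6·(-2)^m.
T(3) = -6·(-2)^3 = 48.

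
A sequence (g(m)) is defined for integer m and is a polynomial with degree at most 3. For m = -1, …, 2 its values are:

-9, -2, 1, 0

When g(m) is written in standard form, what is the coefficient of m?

5

Write g(m) = am³ + bm² + cm + d; the 4 given values yield a linear system in the 4 coefficients.
Solving, the leading coefficient vanishes, and g(m) = -2m² + 5m - 2.
The coefficient of m is 5.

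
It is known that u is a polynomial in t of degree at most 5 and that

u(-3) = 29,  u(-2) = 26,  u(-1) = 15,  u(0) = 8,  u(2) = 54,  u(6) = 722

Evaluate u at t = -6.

-130

Write u(t) = at^5 + bt^4 + ct³ + dt² + et + p; the 6 given values yield a linear system in the 6 coefficients.
Solving, the top 2 coefficients vanish, and u(t) = 2t³ + 8t² - t + 8.
Then u(-6) = -130.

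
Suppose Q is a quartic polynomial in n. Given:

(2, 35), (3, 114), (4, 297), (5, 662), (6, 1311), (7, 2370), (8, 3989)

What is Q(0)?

First differences: 79, 183, 365, 649, 1059, 1619. Second differences: 104, 182, 284, 410, 560. Third differences: 78, 102, 126, 150. Fourth differences: 24, 24, 24.
Level-4 differences are constant, so Q has degree 4.
Fitting a degree-4 polynomial gives Q(n) = n^4 - n³ + 6n² + 3n - 3.
The constant term is Q(0) = -3.

-3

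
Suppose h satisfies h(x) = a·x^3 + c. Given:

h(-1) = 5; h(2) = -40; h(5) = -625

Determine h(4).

From h(-1) = 5 and h(2) = -40: -1a + c = 5 and 8a + c = -40.
Subtracting: 9a = -45, so a = -5; then c = 5 − (-5)·(-1) = 0.
So h(x) = -5x³ + 0, and h(4) = -320.

-320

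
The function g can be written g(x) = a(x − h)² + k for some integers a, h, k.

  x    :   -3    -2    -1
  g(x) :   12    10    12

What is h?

First differences -2, 2; second difference 4 = 2a, so a = 2.
Expanding, the x-coefficient is −2ah = -4h; matching it to the data gives h = -2, and then k = 10.
So g(x) = 2(x + 2)² + 10.
Hence h = -2.

-2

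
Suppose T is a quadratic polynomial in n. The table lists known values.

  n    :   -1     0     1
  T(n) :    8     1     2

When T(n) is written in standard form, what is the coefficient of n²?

4

Write T(n) = an² + bn + c; the 3 given values yield a linear system in the 3 coefficients.
Solving, T(n) = 4n² - 3n + 1.
The coefficient of n² is 4.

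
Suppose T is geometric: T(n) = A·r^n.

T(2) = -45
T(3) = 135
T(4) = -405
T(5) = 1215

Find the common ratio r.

-3

Consecutive ratio: 135/(-45) = -3, and -405/135 = -3, so r = -3.
Then A·(-3)^2 = -45 gives A = -5, and T(n) = -5·(-3)^n.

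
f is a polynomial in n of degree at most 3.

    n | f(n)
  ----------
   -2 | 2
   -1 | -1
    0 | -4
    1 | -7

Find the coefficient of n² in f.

0

Write f(n) = an³ + bn² + cn + d; the 4 given values yield a linear system in the 4 coefficients.
Solving, the top 2 coefficients vanish, and f(n) = -3n - 4.
The coefficient of n² is 0.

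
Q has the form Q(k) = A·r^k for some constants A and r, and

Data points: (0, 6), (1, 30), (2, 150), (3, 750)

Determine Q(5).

18750

Consecutive ratio: 30/6 = 5, and 150/30 = 5, so r = 5.
Then A·5^0 = 6 gives A = 6, and Q(k) = 6·5^k.
Q(5) = 6·5^5 = 18750.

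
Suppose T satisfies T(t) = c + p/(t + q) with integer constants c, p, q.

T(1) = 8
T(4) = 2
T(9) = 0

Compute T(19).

(T(t) − c)(t + q) = p for each data point; the three points give a linear system in c and q, then p follows.
Solving: c = -2, q = 1, p = 20, so T(t) = -2 + 20/(t + 1).
Then T(19) = -2 + 20/20 = -1.

-1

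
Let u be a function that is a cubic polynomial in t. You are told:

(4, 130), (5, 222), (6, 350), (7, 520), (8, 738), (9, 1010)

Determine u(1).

10

First differences: 92, 128, 170, 218, 272. Second differences: 36, 42, 48, 54. Third differences: 6, 6, 6.
Level-3 differences are constant, so u has degree 3.
Fitting a degree-3 polynomial gives u(t) = t³ + 3t² + 4t + 2.
Then u(1) = 10.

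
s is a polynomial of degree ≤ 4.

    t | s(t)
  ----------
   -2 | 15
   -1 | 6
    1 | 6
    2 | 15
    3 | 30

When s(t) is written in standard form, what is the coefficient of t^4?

Write s(t) = at^4 + bt³ + ct² + dt + e; the 5 given values yield a linear system in the 5 coefficients.
Solving, the top 2 coefficients vanish, and s(t) = 3t² + 3.
The coefficient of t^4 is 0.

0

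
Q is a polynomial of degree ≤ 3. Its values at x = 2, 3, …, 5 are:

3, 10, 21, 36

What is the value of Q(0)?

1

First differences: 7, 11, 15. Second differences: 4, 4.
Level-2 differences are constant, so Q has degree 2.
Fitting a degree-2 polynomial gives Q(x) = 2x² - 3x + 1.
Then Q(0) = 1.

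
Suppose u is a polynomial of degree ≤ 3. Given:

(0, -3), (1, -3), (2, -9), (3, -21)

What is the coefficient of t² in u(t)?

-3

First differences: 0, -6, -12. Second differences: -6, -6.
Level-2 differences are constant, so u has degree 2.
Fitting a degree-2 polynomial gives u(t) = -3t² + 3t - 3.
The coefficient of t² is -3.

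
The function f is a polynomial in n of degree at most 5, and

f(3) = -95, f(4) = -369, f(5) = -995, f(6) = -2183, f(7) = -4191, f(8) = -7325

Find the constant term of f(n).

First differences: -274, -626, -1188, -2008, -3134. Second differences: -352, -562, -820, -1126. Third differences: -210, -258, -306. Fourth differences: -48, -48.
Level-4 differences are constant, so f has degree 4.
Fitting a degree-4 polynomial gives f(n) = -2n^4 + n³ + 6n² - 3n - 5.
The constant term is f(0) = -5.

-5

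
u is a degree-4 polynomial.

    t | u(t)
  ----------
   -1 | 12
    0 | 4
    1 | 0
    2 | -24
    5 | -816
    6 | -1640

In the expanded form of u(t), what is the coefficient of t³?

-2

Write u(t) = at^4 + bt³ + ct² + dt + e; the 6 given values yield a linear system in the 5 coefficients.
Solving, u(t) = -t^4 - 2t³ + 3t² - 4t + 4.
The coefficient of t³ is -2.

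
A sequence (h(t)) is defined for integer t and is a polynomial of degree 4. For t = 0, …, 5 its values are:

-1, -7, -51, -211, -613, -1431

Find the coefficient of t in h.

-1

First differences: -6, -44, -160, -402, -818. Second differences: -38, -116, -242, -416. Third differences: -78, -126, -174. Fourth differences: -48, -48.
Level-4 differences are constant, so h has degree 4.
Fitting a degree-4 polynomial gives h(t) = -2t^4 - t³ - 2t² - t - 1.
The coefficient of t is -1.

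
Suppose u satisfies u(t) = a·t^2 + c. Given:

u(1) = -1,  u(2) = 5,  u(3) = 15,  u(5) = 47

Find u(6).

From u(1) = -1 and u(2) = 5: 1a + c = -1 and 4a + c = 5.
Subtracting: 3a = 6, so a = 2; then c = -1 − 2·1 = -3.
So u(t) = 2t² − 3, and u(6) = 69.

69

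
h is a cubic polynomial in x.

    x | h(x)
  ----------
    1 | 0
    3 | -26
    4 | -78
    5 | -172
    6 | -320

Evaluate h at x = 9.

-1208

Write h(x) = ax³ + bx² + cx + d; the 5 given values yield a linear system in the 4 coefficients.
Solving, h(x) = -2x³ + 3x² + x - 2.
Then h(9) = -1208.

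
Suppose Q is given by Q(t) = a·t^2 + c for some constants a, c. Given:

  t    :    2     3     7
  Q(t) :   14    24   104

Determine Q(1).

8

From Q(2) = 14 and Q(3) = 24: 4a + c = 14 and 9a + c = 24.
Subtracting: 5a = 10, so a = 2; then c = 14 − 2·4 = 6.
So Q(t) = 2t² + 6, and Q(1) = 8.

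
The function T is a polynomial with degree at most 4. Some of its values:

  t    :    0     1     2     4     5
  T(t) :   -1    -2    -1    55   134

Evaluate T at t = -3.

-106

Write T(t) = at^4 + bt³ + ct² + dt + e; the 5 given values yield a linear system in the 5 coefficients.
Solving, the leading coefficient vanishes, and T(t) = 2t³ - 5t² + 2t - 1.
Then T(-3) = -106.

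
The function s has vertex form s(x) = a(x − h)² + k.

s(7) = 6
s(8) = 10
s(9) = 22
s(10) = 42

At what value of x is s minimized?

First differences 4, 12, 20; second difference 8 = 2a, so a = 4.
Expanding, the x-coefficient is −2ah = -8h; matching it to the data gives h = 7, and then k = 6.
So s(x) = 4(x − 7)² + 6.
Hence h = 7.

7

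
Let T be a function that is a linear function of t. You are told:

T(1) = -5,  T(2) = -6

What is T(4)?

Write T(t) = at + b; the 2 given values yield a linear system in the 2 coefficients.
Solving, T(t) = -t - 4.
Then T(4) = -8.

-8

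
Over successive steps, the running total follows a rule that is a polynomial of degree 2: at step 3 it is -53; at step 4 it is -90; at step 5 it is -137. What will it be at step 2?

-26

Write the value at n as P(n).
Write P(n) = an² + bn + c; the 3 given values yield a linear system in the 3 coefficients.
Solving, P(n) = -5n² - 2n - 2.
Then P(2) = -26.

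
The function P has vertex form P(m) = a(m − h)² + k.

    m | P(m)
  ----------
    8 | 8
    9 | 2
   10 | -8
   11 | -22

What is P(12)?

First differences -6, -10, -14; second difference -4 = 2a, so a = -2.
Expanding, the m-coefficient is −2ah = 4h; matching it to the data gives h = 7, and then k = 10.
So P(m) = -2(m − 7)² + 10.
P(12) = -2·5² + 10 = -40.

-40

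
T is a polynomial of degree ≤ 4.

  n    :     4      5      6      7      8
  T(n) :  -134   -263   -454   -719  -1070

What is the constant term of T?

First differences: -129, -191, -265, -351. Second differences: -62, -74, -86. Third differences: -12, -12.
Level-3 differences are constant, so T has degree 3.
Fitting a degree-3 polynomial gives T(n) = -2n³ - n² + 2n + 2.
The constant term is T(0) = 2.

2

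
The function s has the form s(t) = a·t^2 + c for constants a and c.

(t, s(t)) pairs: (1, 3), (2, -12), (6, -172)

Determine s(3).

-37

From s(1) = 3 and s(2) = -12: 1a + c = 3 and 4a + c = -12.
Subtracting: 3a = -15, so a = -5; then c = 3 − (-5)·1 = 8.
So s(t) = -5t² + 8, and s(3) = -37.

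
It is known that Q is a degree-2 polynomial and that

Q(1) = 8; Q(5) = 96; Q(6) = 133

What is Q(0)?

1

Write Q(x) = ax² + bx + c; the 3 given values yield a linear system in the 3 coefficients.
Solving, Q(x) = 3x² + 4x + 1.
The constant term is Q(0) = 1.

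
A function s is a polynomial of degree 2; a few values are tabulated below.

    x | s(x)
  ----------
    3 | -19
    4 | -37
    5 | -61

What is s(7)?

-127

Write s(x) = ax² + bx + c; the 3 given values yield a linear system in the 3 coefficients.
Solving, s(x) = -3x² + 3x - 1.
Then s(7) = -127.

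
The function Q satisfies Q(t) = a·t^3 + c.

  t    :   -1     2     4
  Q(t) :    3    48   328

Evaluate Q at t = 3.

From Q(-1) = 3 and Q(2) = 48: -1a + c = 3 and 8a + c = 48.
Subtracting: 9a = 45, so a = 5; then c = 3 − 5·(-1) = 8.
So Q(t) = 5t³ + 8, and Q(3) = 143.

143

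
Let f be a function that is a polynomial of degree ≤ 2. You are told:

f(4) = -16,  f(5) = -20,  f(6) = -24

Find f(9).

Write f(n) = an² + bn + c; the 3 given values yield a linear system in the 3 coefficients.
Solving, the leading coefficient vanishes, and f(n) = -4n.
Then f(9) = -36.

-36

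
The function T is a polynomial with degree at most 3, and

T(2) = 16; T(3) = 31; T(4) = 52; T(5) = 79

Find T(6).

Write T(m) = am³ + bm² + cm + d; the 4 given values yield a linear system in the 4 coefficients.
Solving, the leading coefficient vanishes, and T(m) = 3m² + 4.
Then T(6) = 112.

112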